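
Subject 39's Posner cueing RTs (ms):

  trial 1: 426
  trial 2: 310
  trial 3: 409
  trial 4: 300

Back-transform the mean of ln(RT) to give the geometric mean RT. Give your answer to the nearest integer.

357 ms

ln(RT): 6.0544, 5.7366, 6.0137, 5.7038
Mean ln(RT) = 23.5085/4 = 5.87713
Geometric mean = exp(5.87713) = 356.78 ms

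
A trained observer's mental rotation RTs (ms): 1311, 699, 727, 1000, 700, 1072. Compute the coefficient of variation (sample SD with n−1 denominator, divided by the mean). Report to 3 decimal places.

n = 6, Σ = 5509, M = 918.1667
Σ(x−M)² = 316854.833; s = √(316854.833/5) = 251.7359
CV = 251.7359 / 918.1667 = 0.27417

0.274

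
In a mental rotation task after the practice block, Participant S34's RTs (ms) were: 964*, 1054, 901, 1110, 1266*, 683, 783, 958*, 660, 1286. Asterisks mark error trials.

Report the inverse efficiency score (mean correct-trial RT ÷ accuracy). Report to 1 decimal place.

1321.8 ms

Correct trials (n=7): 1054, 901, 1110, 683, 783, 660, 1286
Mean correct RT = 6477/7 = 925.2857 ms
Proportion correct = 7/10
IES = 925.2857 / (7/10) = 1321.837 ms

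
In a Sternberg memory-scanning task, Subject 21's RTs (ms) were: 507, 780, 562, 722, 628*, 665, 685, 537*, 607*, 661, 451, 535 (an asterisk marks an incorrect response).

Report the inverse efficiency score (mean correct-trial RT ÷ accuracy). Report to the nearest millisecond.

Correct trials (n=9): 507, 780, 562, 722, 665, 685, 661, 451, 535
Mean correct RT = 5568/9 = 618.6667 ms
Proportion correct = 9/12
IES = 618.6667 / (9/12) = 824.889 ms

825 ms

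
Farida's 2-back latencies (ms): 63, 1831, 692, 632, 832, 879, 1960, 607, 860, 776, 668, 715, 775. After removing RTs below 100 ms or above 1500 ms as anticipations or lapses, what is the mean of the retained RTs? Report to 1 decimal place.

Excluded: 63, 1831, 1960
Retained (n=10): Σ = 7436
Mean = 7436/10 = 743.6000

743.6 ms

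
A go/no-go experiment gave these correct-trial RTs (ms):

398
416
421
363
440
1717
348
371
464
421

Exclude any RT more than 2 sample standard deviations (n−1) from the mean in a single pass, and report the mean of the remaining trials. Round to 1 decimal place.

n = 10, ΣRT = 5359, M = 535.900
Σ(x−M)² = 1561552.90; s = √(1561552.90/9) = 416.540
Cutoffs: 535.900 ± 2·416.540 → [-297.2, 1369.0]
Outside: 1717 → excluded.
Retained (n=9): Σ = 3642, mean = 3642/9 = 404.667

404.7 ms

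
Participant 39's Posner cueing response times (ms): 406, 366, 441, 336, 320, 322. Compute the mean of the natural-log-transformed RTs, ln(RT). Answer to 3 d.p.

5.893

ln(RT): 6.0064, 5.9026, 6.0890, 5.8171, 5.7683, 5.7746
Σ ln(RT) = 35.3580
Mean = 35.3580/6 = 5.89300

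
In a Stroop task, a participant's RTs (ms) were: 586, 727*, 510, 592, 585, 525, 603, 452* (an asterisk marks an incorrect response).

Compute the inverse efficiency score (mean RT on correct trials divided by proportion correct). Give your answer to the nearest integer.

756 ms

Correct trials (n=6): 586, 510, 592, 585, 525, 603
Mean correct RT = 3401/6 = 566.8333 ms
Proportion correct = 6/8
IES = 566.8333 / (6/8) = 755.778 ms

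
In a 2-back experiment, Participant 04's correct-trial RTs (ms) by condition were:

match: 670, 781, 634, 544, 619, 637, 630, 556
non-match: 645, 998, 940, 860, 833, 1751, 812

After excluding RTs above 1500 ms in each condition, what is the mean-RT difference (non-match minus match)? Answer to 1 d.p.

non-match: exclude 1751
M(match) = 5071/8 = 633.875
M(non-match) = 5088/6 = 848.000
Difference = 848.000 − 633.875 = 214.125 ms

214.1 ms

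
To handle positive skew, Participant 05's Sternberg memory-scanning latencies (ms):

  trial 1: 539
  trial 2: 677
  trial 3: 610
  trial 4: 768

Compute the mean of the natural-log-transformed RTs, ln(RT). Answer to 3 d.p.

ln(RT): 6.2897, 6.5177, 6.4135, 6.6438
Σ ln(RT) = 25.8646
Mean = 25.8646/4 = 6.46616

6.466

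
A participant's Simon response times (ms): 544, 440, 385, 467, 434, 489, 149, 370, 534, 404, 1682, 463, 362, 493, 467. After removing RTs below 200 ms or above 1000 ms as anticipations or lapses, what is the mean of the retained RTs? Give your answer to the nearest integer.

Excluded: 149, 1682
Retained (n=13): Σ = 5852
Mean = 5852/13 = 450.1538

450 ms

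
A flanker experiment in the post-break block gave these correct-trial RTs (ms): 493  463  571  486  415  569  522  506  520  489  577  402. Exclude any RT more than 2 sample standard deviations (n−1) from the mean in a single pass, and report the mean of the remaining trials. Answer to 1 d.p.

501.1 ms

n = 12, ΣRT = 6013, M = 501.083
Σ(x−M)² = 35200.92; s = √(35200.92/11) = 56.569
Cutoffs: 501.083 ± 2·56.569 → [387.9, 614.2]
No RTs fall outside the cutoffs; all 12 retained. Mean = 6013/12 = 501.083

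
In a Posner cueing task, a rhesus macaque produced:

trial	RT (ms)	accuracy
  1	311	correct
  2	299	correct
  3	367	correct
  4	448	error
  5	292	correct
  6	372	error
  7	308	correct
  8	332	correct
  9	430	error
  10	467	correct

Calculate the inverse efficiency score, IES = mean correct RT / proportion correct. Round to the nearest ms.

485 ms

Correct trials (n=7): 311, 299, 367, 292, 308, 332, 467
Mean correct RT = 2376/7 = 339.4286 ms
Proportion correct = 7/10
IES = 339.4286 / (7/10) = 484.898 ms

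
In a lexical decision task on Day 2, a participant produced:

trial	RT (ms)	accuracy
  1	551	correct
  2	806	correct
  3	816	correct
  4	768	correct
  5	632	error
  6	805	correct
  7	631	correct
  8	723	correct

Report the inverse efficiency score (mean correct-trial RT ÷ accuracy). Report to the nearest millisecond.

833 ms

Correct trials (n=7): 551, 806, 816, 768, 805, 631, 723
Mean correct RT = 5100/7 = 728.5714 ms
Proportion correct = 7/8
IES = 728.5714 / (7/8) = 832.653 ms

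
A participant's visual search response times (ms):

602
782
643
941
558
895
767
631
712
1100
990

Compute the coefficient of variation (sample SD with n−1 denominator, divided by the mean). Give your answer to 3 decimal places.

n = 11, Σ = 8621, M = 783.7273
Σ(x−M)² = 312228.182; s = √(312228.182/10) = 176.6998
CV = 176.6998 / 783.7273 = 0.22546

0.225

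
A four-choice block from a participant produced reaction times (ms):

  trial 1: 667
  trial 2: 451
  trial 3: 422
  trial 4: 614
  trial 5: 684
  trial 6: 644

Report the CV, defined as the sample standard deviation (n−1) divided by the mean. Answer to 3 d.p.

n = 6, Σ = 3482, M = 580.3333
Σ(x−M)² = 65241.333; s = √(65241.333/5) = 114.2290
CV = 114.2290 / 580.3333 = 0.19683

0.197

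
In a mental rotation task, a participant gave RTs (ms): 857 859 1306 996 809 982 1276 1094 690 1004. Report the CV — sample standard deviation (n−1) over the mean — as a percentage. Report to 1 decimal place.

20.0%

n = 10, Σ = 9873, M = 987.3000
Σ(x−M)² = 350302.100; s = √(350302.100/9) = 197.2877
CV = 197.2877 / 987.3000 = 0.19983 = 19.983%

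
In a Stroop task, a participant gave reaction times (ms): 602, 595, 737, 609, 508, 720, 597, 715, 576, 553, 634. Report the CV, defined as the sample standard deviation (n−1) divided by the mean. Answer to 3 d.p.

n = 11, Σ = 6846, M = 622.3636
Σ(x−M)² = 53416.545; s = √(53416.545/10) = 73.0866
CV = 73.0866 / 622.3636 = 0.11743

0.117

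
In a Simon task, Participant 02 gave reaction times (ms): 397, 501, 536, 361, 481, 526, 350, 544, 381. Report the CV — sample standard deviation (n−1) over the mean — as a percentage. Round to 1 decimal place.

n = 9, Σ = 4077, M = 453.0000
Σ(x−M)² = 50980.000; s = √(50980.000/8) = 79.8279
CV = 79.8279 / 453.0000 = 0.17622 = 17.622%

17.6%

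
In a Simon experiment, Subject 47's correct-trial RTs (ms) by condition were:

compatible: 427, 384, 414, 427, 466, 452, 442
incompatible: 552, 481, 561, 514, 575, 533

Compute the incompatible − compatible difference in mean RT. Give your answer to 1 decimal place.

105.7 ms

M(compatible) = 3012/7 = 430.286
M(incompatible) = 3216/6 = 536.000
Difference = 536.000 − 430.286 = 105.714 ms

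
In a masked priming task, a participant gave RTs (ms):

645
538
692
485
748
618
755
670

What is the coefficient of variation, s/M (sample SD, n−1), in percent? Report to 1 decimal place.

14.8%

n = 8, Σ = 5151, M = 643.8750
Σ(x−M)² = 63310.875; s = √(63310.875/7) = 95.1021
CV = 95.1021 / 643.8750 = 0.14770 = 14.770%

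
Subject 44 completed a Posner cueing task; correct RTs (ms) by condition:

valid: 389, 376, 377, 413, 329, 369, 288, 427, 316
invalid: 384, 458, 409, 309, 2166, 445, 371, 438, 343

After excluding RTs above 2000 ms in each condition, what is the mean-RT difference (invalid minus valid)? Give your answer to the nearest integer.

30 ms

invalid: exclude 2166
M(valid) = 3284/9 = 364.889
M(invalid) = 3157/8 = 394.625
Difference = 394.625 − 364.889 = 29.736 ms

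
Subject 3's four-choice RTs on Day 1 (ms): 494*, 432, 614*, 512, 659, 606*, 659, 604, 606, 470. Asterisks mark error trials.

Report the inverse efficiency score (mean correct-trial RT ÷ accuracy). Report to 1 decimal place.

Correct trials (n=7): 432, 512, 659, 659, 604, 606, 470
Mean correct RT = 3942/7 = 563.1429 ms
Proportion correct = 7/10
IES = 563.1429 / (7/10) = 804.490 ms

804.5 ms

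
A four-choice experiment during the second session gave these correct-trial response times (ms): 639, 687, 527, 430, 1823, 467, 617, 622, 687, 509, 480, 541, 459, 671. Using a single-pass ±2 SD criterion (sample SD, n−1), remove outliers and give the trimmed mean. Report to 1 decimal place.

n = 14, ΣRT = 9159, M = 654.214
Σ(x−M)² = 1575014.36; s = √(1575014.36/13) = 348.073
Cutoffs: 654.214 ± 2·348.073 → [-41.9, 1350.4]
Outside: 1823 → excluded.
Retained (n=13): Σ = 7336, mean = 7336/13 = 564.308

564.3 ms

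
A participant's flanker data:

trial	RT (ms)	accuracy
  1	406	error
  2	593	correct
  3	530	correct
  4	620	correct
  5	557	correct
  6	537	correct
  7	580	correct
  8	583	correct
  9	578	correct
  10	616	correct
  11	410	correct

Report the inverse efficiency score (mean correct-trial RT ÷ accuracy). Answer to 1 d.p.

Correct trials (n=10): 593, 530, 620, 557, 537, 580, 583, 578, 616, 410
Mean correct RT = 5604/10 = 560.4000 ms
Proportion correct = 10/11
IES = 560.4000 / (10/11) = 616.440 ms

616.4 ms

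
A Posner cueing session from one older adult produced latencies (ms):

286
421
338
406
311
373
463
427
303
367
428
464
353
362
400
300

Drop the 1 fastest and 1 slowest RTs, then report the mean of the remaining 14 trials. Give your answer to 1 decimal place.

Sorted: 286, 300, 303, 311, 338, 353, 362, 367, 373, 400, 406, 421, 427, 428, 463, 464
Drop lowest 1 (286) and highest 1 (464)
Remaining (n=14): Σ = 5252, mean = 5252/14 = 375.143

375.1 ms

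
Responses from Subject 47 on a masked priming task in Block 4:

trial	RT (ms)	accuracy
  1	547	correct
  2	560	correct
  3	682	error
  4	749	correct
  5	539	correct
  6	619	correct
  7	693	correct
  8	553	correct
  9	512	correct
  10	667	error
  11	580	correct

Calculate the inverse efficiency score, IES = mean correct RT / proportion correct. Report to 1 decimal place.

726.8 ms

Correct trials (n=9): 547, 560, 749, 539, 619, 693, 553, 512, 580
Mean correct RT = 5352/9 = 594.6667 ms
Proportion correct = 9/11
IES = 594.6667 / (9/11) = 726.815 ms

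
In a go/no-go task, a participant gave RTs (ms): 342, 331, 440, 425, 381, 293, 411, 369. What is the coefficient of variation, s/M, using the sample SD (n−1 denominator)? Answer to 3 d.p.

0.135

n = 8, Σ = 2992, M = 374.0000
Σ(x−M)² = 17834.000; s = √(17834.000/7) = 50.4749
CV = 50.4749 / 374.0000 = 0.13496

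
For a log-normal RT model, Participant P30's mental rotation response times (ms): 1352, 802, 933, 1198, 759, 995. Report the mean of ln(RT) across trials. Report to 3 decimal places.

ln(RT): 7.2093, 6.6871, 6.8384, 7.0884, 6.6320, 6.9027
Σ ln(RT) = 41.3580
Mean = 41.3580/6 = 6.89300

6.893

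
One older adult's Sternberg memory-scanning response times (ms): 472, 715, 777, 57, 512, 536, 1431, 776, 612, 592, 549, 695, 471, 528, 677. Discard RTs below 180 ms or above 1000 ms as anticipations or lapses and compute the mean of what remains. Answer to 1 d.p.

608.6 ms

Excluded: 57, 1431
Retained (n=13): Σ = 7912
Mean = 7912/13 = 608.6154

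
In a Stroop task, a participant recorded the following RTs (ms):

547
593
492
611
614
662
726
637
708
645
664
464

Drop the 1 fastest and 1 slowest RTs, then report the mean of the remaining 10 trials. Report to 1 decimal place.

617.3 ms

Sorted: 464, 492, 547, 593, 611, 614, 637, 645, 662, 664, 708, 726
Drop lowest 1 (464) and highest 1 (726)
Remaining (n=10): Σ = 6173, mean = 6173/10 = 617.300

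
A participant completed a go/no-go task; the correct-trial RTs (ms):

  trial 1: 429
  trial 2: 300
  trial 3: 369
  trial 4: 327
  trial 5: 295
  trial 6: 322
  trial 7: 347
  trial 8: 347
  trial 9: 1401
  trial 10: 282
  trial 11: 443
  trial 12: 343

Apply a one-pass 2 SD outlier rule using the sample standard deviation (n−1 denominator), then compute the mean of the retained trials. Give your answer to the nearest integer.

n = 12, ΣRT = 5205, M = 433.750
Σ(x−M)² = 1047212.25; s = √(1047212.25/11) = 308.547
Cutoffs: 433.750 ± 2·308.547 → [-183.3, 1050.8]
Outside: 1401 → excluded.
Retained (n=11): Σ = 3804, mean = 3804/11 = 345.818

346 ms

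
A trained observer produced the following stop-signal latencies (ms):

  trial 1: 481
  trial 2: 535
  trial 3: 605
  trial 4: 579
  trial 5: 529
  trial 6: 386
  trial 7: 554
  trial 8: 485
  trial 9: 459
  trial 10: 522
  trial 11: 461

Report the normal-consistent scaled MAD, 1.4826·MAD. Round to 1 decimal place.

60.8 ms

Sorted: 386, 459, 461, 481, 485, 522, 529, 535, 554, 579, 605 → median = 522
|x − 522| sorted: 0, 7, 13, 32, 37, 41, 57, 61, 63, 83, 136 → MAD = 41
Robust SD ≈ 1.4826 × 41 = 60.787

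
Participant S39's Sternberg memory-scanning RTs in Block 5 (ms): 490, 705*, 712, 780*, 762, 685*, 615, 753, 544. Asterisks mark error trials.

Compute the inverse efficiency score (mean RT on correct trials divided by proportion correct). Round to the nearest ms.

Correct trials (n=6): 490, 712, 762, 615, 753, 544
Mean correct RT = 3876/6 = 646.0000 ms
Proportion correct = 6/9
IES = 646.0000 / (6/9) = 969.000 ms

969 ms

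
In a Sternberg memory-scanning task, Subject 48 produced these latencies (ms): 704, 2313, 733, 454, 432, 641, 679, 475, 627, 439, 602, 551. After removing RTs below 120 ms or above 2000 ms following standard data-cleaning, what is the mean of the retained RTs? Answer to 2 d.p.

Excluded: 2313
Retained (n=11): Σ = 6337
Mean = 6337/11 = 576.0909

576.09 ms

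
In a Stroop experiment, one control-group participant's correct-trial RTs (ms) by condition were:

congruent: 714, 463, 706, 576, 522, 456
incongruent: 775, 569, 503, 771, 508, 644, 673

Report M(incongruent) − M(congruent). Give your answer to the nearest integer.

62 ms

M(congruent) = 3437/6 = 572.833
M(incongruent) = 4443/7 = 634.714
Difference = 634.714 − 572.833 = 61.881 ms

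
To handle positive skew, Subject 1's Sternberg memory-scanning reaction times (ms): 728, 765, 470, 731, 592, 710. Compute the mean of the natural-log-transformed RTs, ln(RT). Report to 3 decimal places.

ln(RT): 6.5903, 6.6399, 6.1527, 6.5944, 6.3835, 6.5653
Σ ln(RT) = 38.9261
Mean = 38.9261/6 = 6.48768

6.488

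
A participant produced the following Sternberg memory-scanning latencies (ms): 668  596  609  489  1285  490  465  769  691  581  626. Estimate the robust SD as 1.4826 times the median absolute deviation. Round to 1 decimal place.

Sorted: 465, 489, 490, 581, 596, 609, 626, 668, 691, 769, 1285 → median = 609
|x − 609| sorted: 0, 13, 17, 28, 59, 82, 119, 120, 144, 160, 676 → MAD = 82
Robust SD ≈ 1.4826 × 82 = 121.573

121.6 ms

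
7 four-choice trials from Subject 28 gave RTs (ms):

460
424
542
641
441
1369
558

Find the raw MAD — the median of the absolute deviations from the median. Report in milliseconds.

Sorted: 424, 441, 460, 542, 558, 641, 1369 → median = 542
|x − 542|: 82, 118, 0, 99, 101, 827, 16
Sorted deviations: 0, 16, 82, 99, 101, 118, 827 → MAD = 99

99 ms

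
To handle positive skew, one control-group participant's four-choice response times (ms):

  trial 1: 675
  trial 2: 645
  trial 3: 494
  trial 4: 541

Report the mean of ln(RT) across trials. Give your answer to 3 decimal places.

ln(RT): 6.5147, 6.4693, 6.2025, 6.2934
Σ ln(RT) = 25.4799
Mean = 25.4799/4 = 6.36998

6.370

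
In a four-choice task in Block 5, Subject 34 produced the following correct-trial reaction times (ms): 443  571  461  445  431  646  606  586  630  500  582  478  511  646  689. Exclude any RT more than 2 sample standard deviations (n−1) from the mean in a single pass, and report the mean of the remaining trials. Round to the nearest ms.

548 ms

n = 15, ΣRT = 8225, M = 548.333
Σ(x−M)² = 103769.33; s = √(103769.33/14) = 86.094
Cutoffs: 548.333 ± 2·86.094 → [376.1, 720.5]
No RTs fall outside the cutoffs; all 15 retained. Mean = 8225/15 = 548.333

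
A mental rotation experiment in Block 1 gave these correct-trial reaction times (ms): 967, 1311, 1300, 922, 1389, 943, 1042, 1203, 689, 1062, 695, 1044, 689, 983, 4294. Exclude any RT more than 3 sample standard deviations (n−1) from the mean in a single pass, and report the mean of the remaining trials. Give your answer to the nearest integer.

1017 ms

n = 15, ΣRT = 18533, M = 1235.533
Σ(x−M)² = 10702269.73; s = √(10702269.73/14) = 874.327
Cutoffs: 1235.533 ± 3·874.327 → [-1387.4, 3858.5]
Outside: 4294 → excluded.
Retained (n=14): Σ = 14239, mean = 14239/14 = 1017.071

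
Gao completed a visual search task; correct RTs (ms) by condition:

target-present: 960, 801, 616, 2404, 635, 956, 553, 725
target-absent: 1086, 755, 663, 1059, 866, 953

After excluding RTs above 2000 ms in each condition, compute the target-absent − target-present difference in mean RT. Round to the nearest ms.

target-present: exclude 2404
M(target-present) = 5246/7 = 749.429
M(target-absent) = 5382/6 = 897.000
Difference = 897.000 − 749.429 = 147.571 ms

148 ms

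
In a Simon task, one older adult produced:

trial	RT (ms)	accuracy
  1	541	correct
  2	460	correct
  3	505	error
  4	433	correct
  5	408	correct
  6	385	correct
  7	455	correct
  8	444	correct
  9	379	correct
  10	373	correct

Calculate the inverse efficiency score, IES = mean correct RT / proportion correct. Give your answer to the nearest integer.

479 ms

Correct trials (n=9): 541, 460, 433, 408, 385, 455, 444, 379, 373
Mean correct RT = 3878/9 = 430.8889 ms
Proportion correct = 9/10
IES = 430.8889 / (9/10) = 478.765 ms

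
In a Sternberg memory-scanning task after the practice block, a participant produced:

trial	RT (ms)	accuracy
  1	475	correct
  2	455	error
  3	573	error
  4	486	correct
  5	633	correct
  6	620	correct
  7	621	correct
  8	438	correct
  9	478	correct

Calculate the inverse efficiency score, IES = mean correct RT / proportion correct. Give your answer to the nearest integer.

689 ms

Correct trials (n=7): 475, 486, 633, 620, 621, 438, 478
Mean correct RT = 3751/7 = 535.8571 ms
Proportion correct = 7/9
IES = 535.8571 / (7/9) = 688.959 ms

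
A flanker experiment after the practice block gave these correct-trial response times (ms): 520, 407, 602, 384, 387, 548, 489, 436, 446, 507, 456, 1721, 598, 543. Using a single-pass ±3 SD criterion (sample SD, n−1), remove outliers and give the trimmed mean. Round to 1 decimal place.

n = 14, ΣRT = 8044, M = 574.571
Σ(x−M)² = 1481541.43; s = √(1481541.43/13) = 337.587
Cutoffs: 574.571 ± 3·337.587 → [-438.2, 1587.3]
Outside: 1721 → excluded.
Retained (n=13): Σ = 6323, mean = 6323/13 = 486.385

486.4 ms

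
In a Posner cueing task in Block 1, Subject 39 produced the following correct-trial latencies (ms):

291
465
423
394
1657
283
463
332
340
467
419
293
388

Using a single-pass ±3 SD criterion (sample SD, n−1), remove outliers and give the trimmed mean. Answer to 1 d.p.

n = 13, ΣRT = 6215, M = 478.077
Σ(x−M)² = 1559796.92; s = √(1559796.92/12) = 360.532
Cutoffs: 478.077 ± 3·360.532 → [-603.5, 1559.7]
Outside: 1657 → excluded.
Retained (n=12): Σ = 4558, mean = 4558/12 = 379.833

379.8 ms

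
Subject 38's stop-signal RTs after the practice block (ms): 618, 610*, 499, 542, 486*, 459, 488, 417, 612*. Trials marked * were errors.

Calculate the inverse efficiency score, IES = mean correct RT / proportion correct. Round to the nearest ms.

Correct trials (n=6): 618, 499, 542, 459, 488, 417
Mean correct RT = 3023/6 = 503.8333 ms
Proportion correct = 6/9
IES = 503.8333 / (6/9) = 755.750 ms

756 ms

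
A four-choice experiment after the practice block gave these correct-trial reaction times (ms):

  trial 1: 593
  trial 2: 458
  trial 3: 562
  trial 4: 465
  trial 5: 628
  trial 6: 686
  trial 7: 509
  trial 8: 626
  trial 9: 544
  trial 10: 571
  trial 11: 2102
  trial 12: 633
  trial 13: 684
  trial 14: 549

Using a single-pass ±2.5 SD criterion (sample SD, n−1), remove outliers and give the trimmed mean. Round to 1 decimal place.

n = 14, ΣRT = 9610, M = 686.429
Σ(x−M)² = 2223167.43; s = √(2223167.43/13) = 413.537
Cutoffs: 686.429 ± 2.5·413.537 → [-347.4, 1720.3]
Outside: 2102 → excluded.
Retained (n=13): Σ = 7508, mean = 7508/13 = 577.538

577.5 ms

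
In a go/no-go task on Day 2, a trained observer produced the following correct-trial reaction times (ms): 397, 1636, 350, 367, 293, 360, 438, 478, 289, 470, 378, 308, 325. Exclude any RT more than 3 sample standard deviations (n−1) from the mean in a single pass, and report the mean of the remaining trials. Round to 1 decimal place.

371.1 ms

n = 13, ΣRT = 6089, M = 468.385
Σ(x−M)² = 1522871.08; s = √(1522871.08/12) = 356.239
Cutoffs: 468.385 ± 3·356.239 → [-600.3, 1537.1]
Outside: 1636 → excluded.
Retained (n=12): Σ = 4453, mean = 4453/12 = 371.083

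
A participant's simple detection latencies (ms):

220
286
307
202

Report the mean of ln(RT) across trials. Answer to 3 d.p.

5.521

ln(RT): 5.3936, 5.6560, 5.7268, 5.3083
Σ ln(RT) = 22.0847
Mean = 22.0847/4 = 5.52118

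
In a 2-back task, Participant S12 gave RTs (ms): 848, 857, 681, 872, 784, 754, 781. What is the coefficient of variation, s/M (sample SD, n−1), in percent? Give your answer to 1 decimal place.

8.5%

n = 7, Σ = 5577, M = 796.7143
Σ(x−M)² = 27555.429; s = √(27555.429/6) = 67.7685
CV = 67.7685 / 796.7143 = 0.08506 = 8.506%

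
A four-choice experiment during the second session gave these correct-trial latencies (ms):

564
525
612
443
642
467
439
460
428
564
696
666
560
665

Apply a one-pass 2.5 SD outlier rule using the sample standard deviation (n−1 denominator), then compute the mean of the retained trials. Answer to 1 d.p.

552.2 ms

n = 14, ΣRT = 7731, M = 552.214
Σ(x−M)² = 114996.36; s = √(114996.36/13) = 94.053
Cutoffs: 552.214 ± 2.5·94.053 → [317.1, 787.3]
No RTs fall outside the cutoffs; all 14 retained. Mean = 7731/14 = 552.214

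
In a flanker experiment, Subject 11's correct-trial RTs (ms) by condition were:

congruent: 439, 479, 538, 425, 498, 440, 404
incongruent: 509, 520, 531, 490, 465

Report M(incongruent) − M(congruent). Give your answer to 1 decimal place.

42.6 ms

M(congruent) = 3223/7 = 460.429
M(incongruent) = 2515/5 = 503.000
Difference = 503.000 − 460.429 = 42.571 ms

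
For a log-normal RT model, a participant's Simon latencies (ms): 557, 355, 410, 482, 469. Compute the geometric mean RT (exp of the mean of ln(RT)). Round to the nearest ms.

ln(RT): 6.3226, 5.8721, 6.0162, 6.1779, 6.1506
Mean ln(RT) = 30.5394/5 = 6.10788
Geometric mean = exp(6.10788) = 449.38 ms

449 ms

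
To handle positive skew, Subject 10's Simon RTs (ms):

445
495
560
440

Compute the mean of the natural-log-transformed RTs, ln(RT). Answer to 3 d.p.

ln(RT): 6.0981, 6.2046, 6.3279, 6.0868
Σ ln(RT) = 24.7173
Mean = 24.7173/4 = 6.17934

6.179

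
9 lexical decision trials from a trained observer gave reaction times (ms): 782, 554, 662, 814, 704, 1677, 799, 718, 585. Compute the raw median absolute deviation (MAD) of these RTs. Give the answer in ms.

Sorted: 554, 585, 662, 704, 718, 782, 799, 814, 1677 → median = 718
|x − 718|: 64, 164, 56, 96, 14, 959, 81, 0, 133
Sorted deviations: 0, 14, 56, 64, 81, 96, 133, 164, 959 → MAD = 81

81 ms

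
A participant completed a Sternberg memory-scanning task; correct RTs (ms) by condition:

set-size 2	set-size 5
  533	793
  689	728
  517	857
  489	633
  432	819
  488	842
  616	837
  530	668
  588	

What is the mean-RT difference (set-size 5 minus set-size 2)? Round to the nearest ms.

M(set-size 2) = 4882/9 = 542.444
M(set-size 5) = 6177/8 = 772.125
Difference = 772.125 − 542.444 = 229.681 ms

230 ms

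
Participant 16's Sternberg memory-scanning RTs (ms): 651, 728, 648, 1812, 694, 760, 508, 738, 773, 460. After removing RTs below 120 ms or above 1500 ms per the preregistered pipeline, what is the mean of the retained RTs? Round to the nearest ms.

662 ms

Excluded: 1812
Retained (n=9): Σ = 5960
Mean = 5960/9 = 662.2222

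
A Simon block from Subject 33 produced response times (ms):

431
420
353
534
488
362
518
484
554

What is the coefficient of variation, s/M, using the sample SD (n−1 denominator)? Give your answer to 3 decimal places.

0.158

n = 9, Σ = 4144, M = 460.4444
Σ(x−M)² = 42528.222; s = √(42528.222/8) = 72.9111
CV = 72.9111 / 460.4444 = 0.15835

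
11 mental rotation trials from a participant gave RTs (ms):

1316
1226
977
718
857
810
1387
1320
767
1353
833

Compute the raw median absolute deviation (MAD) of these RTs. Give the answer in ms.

249 ms

Sorted: 718, 767, 810, 833, 857, 977, 1226, 1316, 1320, 1353, 1387 → median = 977
|x − 977|: 339, 249, 0, 259, 120, 167, 410, 343, 210, 376, 144
Sorted deviations: 0, 120, 144, 167, 210, 249, 259, 339, 343, 376, 410 → MAD = 249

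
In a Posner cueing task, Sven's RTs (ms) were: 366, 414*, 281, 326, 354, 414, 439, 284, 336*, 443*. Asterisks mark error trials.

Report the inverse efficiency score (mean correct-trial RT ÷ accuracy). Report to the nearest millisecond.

503 ms

Correct trials (n=7): 366, 281, 326, 354, 414, 439, 284
Mean correct RT = 2464/7 = 352.0000 ms
Proportion correct = 7/10
IES = 352.0000 / (7/10) = 502.857 ms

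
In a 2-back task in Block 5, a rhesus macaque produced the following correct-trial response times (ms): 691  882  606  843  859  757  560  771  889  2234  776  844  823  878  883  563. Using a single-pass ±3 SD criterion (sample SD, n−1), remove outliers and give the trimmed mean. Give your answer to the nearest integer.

775 ms

n = 16, ΣRT = 13859, M = 866.188
Σ(x−M)² = 2188228.44; s = √(2188228.44/15) = 381.945
Cutoffs: 866.188 ± 3·381.945 → [-279.6, 2012.0]
Outside: 2234 → excluded.
Retained (n=15): Σ = 11625, mean = 11625/15 = 775.000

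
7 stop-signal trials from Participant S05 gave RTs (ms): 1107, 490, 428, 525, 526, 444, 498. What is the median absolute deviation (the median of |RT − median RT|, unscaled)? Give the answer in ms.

Sorted: 428, 444, 490, 498, 525, 526, 1107 → median = 498
|x − 498|: 609, 8, 70, 27, 28, 54, 0
Sorted deviations: 0, 8, 27, 28, 54, 70, 609 → MAD = 28

28 ms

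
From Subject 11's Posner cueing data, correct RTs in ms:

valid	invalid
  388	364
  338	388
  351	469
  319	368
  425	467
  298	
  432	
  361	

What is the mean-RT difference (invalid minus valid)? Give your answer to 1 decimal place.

47.2 ms

M(valid) = 2912/8 = 364.000
M(invalid) = 2056/5 = 411.200
Difference = 411.200 − 364.000 = 47.200 ms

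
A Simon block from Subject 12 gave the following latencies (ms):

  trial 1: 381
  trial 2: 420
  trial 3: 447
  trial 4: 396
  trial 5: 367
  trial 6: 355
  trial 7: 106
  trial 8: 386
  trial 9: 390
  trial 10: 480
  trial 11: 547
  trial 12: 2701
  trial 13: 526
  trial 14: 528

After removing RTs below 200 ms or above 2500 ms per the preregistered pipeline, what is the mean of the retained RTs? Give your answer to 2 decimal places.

Excluded: 106, 2701
Retained (n=12): Σ = 5223
Mean = 5223/12 = 435.2500

435.25 ms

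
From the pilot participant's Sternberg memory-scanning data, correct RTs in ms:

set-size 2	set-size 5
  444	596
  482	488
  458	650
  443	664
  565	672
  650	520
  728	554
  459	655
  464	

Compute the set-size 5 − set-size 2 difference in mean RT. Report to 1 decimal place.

78.4 ms

M(set-size 2) = 4693/9 = 521.444
M(set-size 5) = 4799/8 = 599.875
Difference = 599.875 − 521.444 = 78.431 ms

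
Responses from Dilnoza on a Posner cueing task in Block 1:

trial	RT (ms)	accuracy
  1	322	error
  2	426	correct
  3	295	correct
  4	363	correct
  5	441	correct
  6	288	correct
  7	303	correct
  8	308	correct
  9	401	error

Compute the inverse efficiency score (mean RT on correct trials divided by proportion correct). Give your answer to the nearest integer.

445 ms

Correct trials (n=7): 426, 295, 363, 441, 288, 303, 308
Mean correct RT = 2424/7 = 346.2857 ms
Proportion correct = 7/9
IES = 346.2857 / (7/9) = 445.224 ms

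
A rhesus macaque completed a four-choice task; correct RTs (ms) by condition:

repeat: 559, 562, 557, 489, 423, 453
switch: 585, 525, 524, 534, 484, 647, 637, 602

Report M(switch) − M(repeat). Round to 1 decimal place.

M(repeat) = 3043/6 = 507.167
M(switch) = 4538/8 = 567.250
Difference = 567.250 − 507.167 = 60.083 ms

60.1 ms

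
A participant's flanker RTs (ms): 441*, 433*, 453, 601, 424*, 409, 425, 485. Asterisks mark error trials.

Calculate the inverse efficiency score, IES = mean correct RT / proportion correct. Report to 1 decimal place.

Correct trials (n=5): 453, 601, 409, 425, 485
Mean correct RT = 2373/5 = 474.6000 ms
Proportion correct = 5/8
IES = 474.6000 / (5/8) = 759.360 ms

759.4 ms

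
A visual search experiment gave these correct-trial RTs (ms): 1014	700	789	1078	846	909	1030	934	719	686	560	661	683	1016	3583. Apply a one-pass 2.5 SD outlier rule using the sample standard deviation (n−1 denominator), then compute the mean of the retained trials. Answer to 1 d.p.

830.4 ms

n = 15, ΣRT = 15208, M = 1013.867
Σ(x−M)² = 7433881.73; s = √(7433881.73/14) = 728.692
Cutoffs: 1013.867 ± 2.5·728.692 → [-807.9, 2835.6]
Outside: 3583 → excluded.
Retained (n=14): Σ = 11625, mean = 11625/14 = 830.357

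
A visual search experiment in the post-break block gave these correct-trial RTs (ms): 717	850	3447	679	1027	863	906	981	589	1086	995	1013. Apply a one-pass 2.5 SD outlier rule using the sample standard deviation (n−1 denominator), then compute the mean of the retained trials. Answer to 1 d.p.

882.4 ms

n = 12, ΣRT = 13153, M = 1096.083
Σ(x−M)² = 6287860.92; s = √(6287860.92/11) = 756.058
Cutoffs: 1096.083 ± 2.5·756.058 → [-794.1, 2986.2]
Outside: 3447 → excluded.
Retained (n=11): Σ = 9706, mean = 9706/11 = 882.364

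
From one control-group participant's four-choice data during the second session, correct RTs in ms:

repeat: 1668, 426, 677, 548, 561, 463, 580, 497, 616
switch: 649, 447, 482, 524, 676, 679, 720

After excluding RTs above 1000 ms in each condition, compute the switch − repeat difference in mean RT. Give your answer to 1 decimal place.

repeat: exclude 1668
M(repeat) = 4368/8 = 546.000
M(switch) = 4177/7 = 596.714
Difference = 596.714 − 546.000 = 50.714 ms

50.7 ms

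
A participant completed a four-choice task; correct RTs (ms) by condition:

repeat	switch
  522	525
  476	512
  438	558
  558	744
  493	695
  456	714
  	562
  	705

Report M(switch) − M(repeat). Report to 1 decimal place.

136.4 ms

M(repeat) = 2943/6 = 490.500
M(switch) = 5015/8 = 626.875
Difference = 626.875 − 490.500 = 136.375 ms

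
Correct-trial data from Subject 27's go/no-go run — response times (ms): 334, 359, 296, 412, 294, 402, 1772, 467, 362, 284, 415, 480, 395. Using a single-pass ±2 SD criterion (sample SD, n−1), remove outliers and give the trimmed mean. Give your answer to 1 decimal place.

n = 13, ΣRT = 6272, M = 482.462
Σ(x−M)² = 1848261.23; s = √(1848261.23/12) = 392.456
Cutoffs: 482.462 ± 2·392.456 → [-302.5, 1267.4]
Outside: 1772 → excluded.
Retained (n=12): Σ = 4500, mean = 4500/12 = 375.000

375.0 ms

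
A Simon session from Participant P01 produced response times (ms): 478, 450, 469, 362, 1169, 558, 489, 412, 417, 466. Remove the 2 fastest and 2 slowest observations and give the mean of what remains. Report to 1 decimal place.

461.5 ms

Sorted: 362, 412, 417, 450, 466, 469, 478, 489, 558, 1169
Drop lowest 2 (362, 412) and highest 2 (558, 1169)
Remaining (n=6): Σ = 2769, mean = 2769/6 = 461.500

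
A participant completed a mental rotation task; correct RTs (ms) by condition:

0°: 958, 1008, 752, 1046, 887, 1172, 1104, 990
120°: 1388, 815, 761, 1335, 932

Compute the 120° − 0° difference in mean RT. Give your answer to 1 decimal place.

M(0°) = 7917/8 = 989.625
M(120°) = 5231/5 = 1046.200
Difference = 1046.200 − 989.625 = 56.575 ms

56.6 ms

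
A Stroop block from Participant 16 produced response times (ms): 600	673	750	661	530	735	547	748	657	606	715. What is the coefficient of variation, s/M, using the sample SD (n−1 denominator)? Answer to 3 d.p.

n = 11, Σ = 7222, M = 656.5455
Σ(x−M)² = 60726.727; s = √(60726.727/10) = 77.9274
CV = 77.9274 / 656.5455 = 0.11869

0.119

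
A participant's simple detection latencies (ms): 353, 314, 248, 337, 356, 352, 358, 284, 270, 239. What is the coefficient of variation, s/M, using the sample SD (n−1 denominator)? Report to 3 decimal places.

n = 10, Σ = 3111, M = 311.1000
Σ(x−M)² = 19926.900; s = √(19926.900/9) = 47.0542
CV = 47.0542 / 311.1000 = 0.15125

0.151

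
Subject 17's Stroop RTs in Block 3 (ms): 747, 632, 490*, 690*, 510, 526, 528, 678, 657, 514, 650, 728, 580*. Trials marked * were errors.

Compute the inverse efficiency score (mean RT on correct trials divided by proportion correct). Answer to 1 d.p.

802.1 ms

Correct trials (n=10): 747, 632, 510, 526, 528, 678, 657, 514, 650, 728
Mean correct RT = 6170/10 = 617.0000 ms
Proportion correct = 10/13
IES = 617.0000 / (10/13) = 802.100 ms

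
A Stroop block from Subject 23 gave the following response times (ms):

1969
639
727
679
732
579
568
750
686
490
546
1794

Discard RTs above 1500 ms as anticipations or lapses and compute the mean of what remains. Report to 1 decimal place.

Excluded: 1794, 1969
Retained (n=10): Σ = 6396
Mean = 6396/10 = 639.6000

639.6 ms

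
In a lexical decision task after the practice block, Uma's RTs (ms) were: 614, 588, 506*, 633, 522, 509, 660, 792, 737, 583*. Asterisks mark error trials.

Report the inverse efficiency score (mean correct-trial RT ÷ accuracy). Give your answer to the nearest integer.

Correct trials (n=8): 614, 588, 633, 522, 509, 660, 792, 737
Mean correct RT = 5055/8 = 631.8750 ms
Proportion correct = 8/10
IES = 631.8750 / (8/10) = 789.844 ms

790 ms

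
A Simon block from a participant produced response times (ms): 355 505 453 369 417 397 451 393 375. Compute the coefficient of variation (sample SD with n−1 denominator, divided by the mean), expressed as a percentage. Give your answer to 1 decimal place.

n = 9, Σ = 3715, M = 412.7778
Σ(x−M)² = 18923.556; s = √(18923.556/8) = 48.6358
CV = 48.6358 / 412.7778 = 0.11783 = 11.783%

11.8%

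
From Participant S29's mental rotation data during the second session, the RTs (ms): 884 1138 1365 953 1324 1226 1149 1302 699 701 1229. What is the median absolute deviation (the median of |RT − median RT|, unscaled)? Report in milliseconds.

Sorted: 699, 701, 884, 953, 1138, 1149, 1226, 1229, 1302, 1324, 1365 → median = 1149
|x − 1149|: 265, 11, 216, 196, 175, 77, 0, 153, 450, 448, 80
Sorted deviations: 0, 11, 77, 80, 153, 175, 196, 216, 265, 448, 450 → MAD = 175

175 ms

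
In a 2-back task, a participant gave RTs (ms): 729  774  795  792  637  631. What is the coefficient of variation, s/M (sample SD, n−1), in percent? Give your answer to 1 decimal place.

n = 6, Σ = 4358, M = 726.3333
Σ(x−M)² = 28375.333; s = √(28375.333/5) = 75.3330
CV = 75.3330 / 726.3333 = 0.10372 = 10.372%

10.4%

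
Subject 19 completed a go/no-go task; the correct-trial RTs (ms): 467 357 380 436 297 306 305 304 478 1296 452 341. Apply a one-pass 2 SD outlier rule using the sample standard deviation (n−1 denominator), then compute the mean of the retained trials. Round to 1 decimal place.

n = 12, ΣRT = 5419, M = 451.583
Σ(x−M)² = 828874.92; s = √(828874.92/11) = 274.504
Cutoffs: 451.583 ± 2·274.504 → [-97.4, 1000.6]
Outside: 1296 → excluded.
Retained (n=11): Σ = 4123, mean = 4123/11 = 374.818

374.8 ms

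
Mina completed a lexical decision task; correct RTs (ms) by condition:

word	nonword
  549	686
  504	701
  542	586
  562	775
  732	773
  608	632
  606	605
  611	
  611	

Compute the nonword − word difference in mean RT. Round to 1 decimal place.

M(word) = 5325/9 = 591.667
M(nonword) = 4758/7 = 679.714
Difference = 679.714 − 591.667 = 88.048 ms

88.0 ms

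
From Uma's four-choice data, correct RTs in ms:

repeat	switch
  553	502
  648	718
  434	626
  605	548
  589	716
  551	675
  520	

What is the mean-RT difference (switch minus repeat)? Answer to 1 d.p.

73.7 ms

M(repeat) = 3900/7 = 557.143
M(switch) = 3785/6 = 630.833
Difference = 630.833 − 557.143 = 73.690 ms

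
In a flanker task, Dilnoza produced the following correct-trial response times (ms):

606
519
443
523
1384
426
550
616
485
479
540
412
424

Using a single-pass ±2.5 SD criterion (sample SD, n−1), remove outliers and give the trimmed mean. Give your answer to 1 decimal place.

n = 13, ΣRT = 7407, M = 569.769
Σ(x−M)² = 770768.31; s = √(770768.31/12) = 253.438
Cutoffs: 569.769 ± 2.5·253.438 → [-63.8, 1203.4]
Outside: 1384 → excluded.
Retained (n=12): Σ = 6023, mean = 6023/12 = 501.917

501.9 ms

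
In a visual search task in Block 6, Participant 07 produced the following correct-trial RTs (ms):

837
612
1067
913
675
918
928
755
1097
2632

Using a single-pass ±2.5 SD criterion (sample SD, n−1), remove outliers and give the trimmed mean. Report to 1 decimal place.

866.9 ms

n = 10, ΣRT = 10434, M = 1043.400
Σ(x−M)² = 3020726.40; s = √(3020726.40/9) = 579.341
Cutoffs: 1043.400 ± 2.5·579.341 → [-405.0, 2491.8]
Outside: 2632 → excluded.
Retained (n=9): Σ = 7802, mean = 7802/9 = 866.889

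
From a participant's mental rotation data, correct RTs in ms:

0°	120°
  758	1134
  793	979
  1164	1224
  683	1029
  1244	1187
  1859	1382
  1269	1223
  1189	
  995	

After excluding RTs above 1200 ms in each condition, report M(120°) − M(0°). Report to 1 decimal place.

0°: exclude 1244, 1859, 1269
120°: exclude 1224, 1382, 1223
M(0°) = 5582/6 = 930.333
M(120°) = 4329/4 = 1082.250
Difference = 1082.250 − 930.333 = 151.917 ms

151.9 ms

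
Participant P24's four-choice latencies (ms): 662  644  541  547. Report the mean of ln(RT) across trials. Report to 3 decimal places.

ln(RT): 6.4953, 6.4677, 6.2934, 6.3044
Σ ln(RT) = 25.5608
Mean = 25.5608/4 = 6.39021

6.390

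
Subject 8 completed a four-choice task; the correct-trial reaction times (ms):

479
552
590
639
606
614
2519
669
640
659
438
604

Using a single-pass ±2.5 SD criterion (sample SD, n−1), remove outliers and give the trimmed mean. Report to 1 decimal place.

n = 12, ΣRT = 9009, M = 750.750
Σ(x−M)² = 3464754.25; s = √(3464754.25/11) = 561.229
Cutoffs: 750.750 ± 2.5·561.229 → [-652.3, 2153.8]
Outside: 2519 → excluded.
Retained (n=11): Σ = 6490, mean = 6490/11 = 590.000

590.0 ms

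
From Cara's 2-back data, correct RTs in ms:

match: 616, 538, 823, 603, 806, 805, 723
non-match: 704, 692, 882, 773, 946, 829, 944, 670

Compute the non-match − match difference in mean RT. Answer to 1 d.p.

M(match) = 4914/7 = 702.000
M(non-match) = 6440/8 = 805.000
Difference = 805.000 − 702.000 = 103.000 ms

103.0 ms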